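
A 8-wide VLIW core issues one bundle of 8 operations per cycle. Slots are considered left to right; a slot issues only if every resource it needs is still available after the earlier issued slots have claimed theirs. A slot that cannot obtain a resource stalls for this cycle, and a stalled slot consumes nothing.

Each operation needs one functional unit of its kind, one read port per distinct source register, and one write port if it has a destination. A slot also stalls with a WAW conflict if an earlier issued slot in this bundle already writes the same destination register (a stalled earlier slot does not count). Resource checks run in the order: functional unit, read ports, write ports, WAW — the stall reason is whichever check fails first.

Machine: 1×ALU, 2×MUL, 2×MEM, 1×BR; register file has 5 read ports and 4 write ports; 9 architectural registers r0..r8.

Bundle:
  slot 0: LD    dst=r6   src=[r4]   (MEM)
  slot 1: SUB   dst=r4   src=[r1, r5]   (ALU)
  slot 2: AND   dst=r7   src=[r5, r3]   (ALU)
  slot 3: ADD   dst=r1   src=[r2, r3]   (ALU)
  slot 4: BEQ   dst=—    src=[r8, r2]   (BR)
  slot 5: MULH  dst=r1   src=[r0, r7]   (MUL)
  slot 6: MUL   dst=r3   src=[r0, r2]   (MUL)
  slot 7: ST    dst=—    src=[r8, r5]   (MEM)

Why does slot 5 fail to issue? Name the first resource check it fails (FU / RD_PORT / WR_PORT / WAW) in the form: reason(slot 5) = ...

[0] MEM needs rd=1 wr=1: ok; after: ALU=1 MUL=2 MEM=1 BR=1, R=4, W=3
[1] ALU needs rd=2 wr=1: ok; after: ALU=0 MUL=2 MEM=1 BR=1, R=2, W=2
[2] ALU needs rd=2 wr=1: FU; after: ALU=0 MUL=2 MEM=1 BR=1, R=2, W=2
[3] ALU needs rd=2 wr=1: FU; after: ALU=0 MUL=2 MEM=1 BR=1, R=2, W=2
[4] BR needs rd=2 wr=0: ok; after: ALU=0 MUL=2 MEM=1 BR=0, R=0, W=2
[5] MUL needs rd=2 wr=1: RD_PORT; after: ALU=0 MUL=2 MEM=1 BR=0, R=0, W=2
[6] MUL needs rd=2 wr=1: RD_PORT; after: ALU=0 MUL=2 MEM=1 BR=0, R=0, W=2
[7] MEM needs rd=2 wr=0: RD_PORT; after: ALU=0 MUL=2 MEM=1 BR=0, R=0, W=2

reason(slot 5) = RD_PORT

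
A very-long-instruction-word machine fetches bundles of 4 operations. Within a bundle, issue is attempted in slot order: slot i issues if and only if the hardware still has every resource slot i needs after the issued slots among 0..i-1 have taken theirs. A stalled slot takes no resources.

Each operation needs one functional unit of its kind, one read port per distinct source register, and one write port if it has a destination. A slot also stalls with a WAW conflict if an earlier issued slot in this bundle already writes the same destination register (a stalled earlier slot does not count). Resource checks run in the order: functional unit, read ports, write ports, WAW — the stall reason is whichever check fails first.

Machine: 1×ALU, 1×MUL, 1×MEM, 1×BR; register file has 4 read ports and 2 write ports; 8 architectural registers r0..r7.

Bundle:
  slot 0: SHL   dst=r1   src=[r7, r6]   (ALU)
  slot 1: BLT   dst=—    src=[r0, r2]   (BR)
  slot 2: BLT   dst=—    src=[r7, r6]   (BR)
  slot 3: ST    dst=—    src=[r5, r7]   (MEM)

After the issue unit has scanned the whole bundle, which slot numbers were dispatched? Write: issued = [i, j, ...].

issued = [0, 1]

slot 0 (ALU): ISSUE — free A0,Mu1,Ld1,B1 rp2 wp1
slot 1 (BR): ISSUE — free A0,Mu1,Ld1,B0 rp0 wp1
slot 2 (BR): stall FU — free A0,Mu1,Ld1,B0 rp0 wp1
slot 3 (MEM): stall RD_PORT — free A0,Mu1,Ld1,B0 rp0 wp1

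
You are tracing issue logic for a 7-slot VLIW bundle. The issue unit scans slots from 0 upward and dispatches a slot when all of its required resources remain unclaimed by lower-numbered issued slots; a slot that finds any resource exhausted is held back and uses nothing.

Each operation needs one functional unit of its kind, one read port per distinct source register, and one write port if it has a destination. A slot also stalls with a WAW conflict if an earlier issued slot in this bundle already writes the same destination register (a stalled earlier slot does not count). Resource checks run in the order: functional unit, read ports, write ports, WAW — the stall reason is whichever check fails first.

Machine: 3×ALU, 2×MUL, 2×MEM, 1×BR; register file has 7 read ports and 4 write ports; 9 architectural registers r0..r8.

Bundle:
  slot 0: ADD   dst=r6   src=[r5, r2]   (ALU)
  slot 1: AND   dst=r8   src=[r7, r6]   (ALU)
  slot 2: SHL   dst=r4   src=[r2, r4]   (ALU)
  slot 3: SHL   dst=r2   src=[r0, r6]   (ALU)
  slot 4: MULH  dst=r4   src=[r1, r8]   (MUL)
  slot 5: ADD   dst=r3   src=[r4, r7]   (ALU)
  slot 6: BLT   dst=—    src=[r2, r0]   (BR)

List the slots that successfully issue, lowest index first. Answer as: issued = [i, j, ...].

  0. ALU→r6 ⇒ go  {2A/2Mu/2Ld/1B | 5r 3w}
  1. ALU→r8 ⇒ go  {1A/2Mu/2Ld/1B | 3r 2w}
  2. ALU→r4 ⇒ go  {0A/2Mu/2Ld/1B | 1r 1w}
  3. ALU→r2 ⇒ no(FU)  {0A/2Mu/2Ld/1B | 1r 1w}
  4. MUL→r4 ⇒ no(RD_PORT)  {0A/2Mu/2Ld/1B | 1r 1w}
  5. ALU→r3 ⇒ no(FU)  {0A/2Mu/2Ld/1B | 1r 1w}
  6. BR ⇒ no(RD_PORT)  {0A/2Mu/2Ld/1B | 1r 1w}

issued = [0, 1, 2]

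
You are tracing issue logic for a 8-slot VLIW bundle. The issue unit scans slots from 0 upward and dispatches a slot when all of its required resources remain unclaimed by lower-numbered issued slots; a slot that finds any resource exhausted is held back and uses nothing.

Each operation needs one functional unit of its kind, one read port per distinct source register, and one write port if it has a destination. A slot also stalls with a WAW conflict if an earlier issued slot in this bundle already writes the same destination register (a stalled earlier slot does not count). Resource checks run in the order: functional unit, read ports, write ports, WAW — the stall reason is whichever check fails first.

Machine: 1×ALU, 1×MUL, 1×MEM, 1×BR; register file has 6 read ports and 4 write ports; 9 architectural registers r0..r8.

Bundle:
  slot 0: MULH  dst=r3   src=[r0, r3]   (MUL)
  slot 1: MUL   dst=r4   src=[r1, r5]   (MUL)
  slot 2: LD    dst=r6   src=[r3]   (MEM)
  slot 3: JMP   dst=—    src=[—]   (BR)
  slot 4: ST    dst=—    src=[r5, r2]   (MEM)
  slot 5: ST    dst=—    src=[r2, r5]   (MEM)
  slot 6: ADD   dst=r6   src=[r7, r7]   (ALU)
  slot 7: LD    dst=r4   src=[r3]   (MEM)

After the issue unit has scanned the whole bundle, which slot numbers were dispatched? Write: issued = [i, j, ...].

issued = [0, 2, 3]

(0) want 1×MUL +2rd +1wr — yes → AL1|MU0|ME1|BR1|rd4|wr3
(1) want 1×MUL +2rd +1wr — FU → AL1|MU0|ME1|BR1|rd4|wr3
(2) want 1×MEM +1rd +1wr — yes → AL1|MU0|ME0|BR1|rd3|wr2
(3) want 1×BR +0rd +0wr — yes → AL1|MU0|ME0|BR0|rd3|wr2
(4) want 1×MEM +2rd +0wr — FU → AL1|MU0|ME0|BR0|rd3|wr2
(5) want 1×MEM +2rd +0wr — FU → AL1|MU0|ME0|BR0|rd3|wr2
(6) want 1×ALU +1rd +1wr — WAW → AL1|MU0|ME0|BR0|rd3|wr2
(7) want 1×MEM +1rd +1wr — FU → AL1|MU0|ME0|BR0|rd3|wr2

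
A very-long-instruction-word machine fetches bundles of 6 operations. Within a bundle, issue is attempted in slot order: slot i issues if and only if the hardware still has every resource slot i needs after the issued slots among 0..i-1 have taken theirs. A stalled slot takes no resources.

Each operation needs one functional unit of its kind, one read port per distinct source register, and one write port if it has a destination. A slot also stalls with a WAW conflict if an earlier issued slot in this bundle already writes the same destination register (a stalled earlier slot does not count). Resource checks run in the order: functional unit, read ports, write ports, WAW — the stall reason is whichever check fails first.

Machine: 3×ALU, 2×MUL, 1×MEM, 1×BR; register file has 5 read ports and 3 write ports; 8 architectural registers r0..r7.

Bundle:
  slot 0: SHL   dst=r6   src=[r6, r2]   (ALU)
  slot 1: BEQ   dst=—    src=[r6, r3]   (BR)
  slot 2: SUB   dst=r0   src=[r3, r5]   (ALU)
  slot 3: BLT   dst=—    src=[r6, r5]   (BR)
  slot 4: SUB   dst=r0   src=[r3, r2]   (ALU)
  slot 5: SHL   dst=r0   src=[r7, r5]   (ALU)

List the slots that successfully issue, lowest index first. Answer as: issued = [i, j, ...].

issued = [0, 1]

slot 0 (ALU): ISSUE — free A2,Mu2,Ld1,B1 rp3 wp2
slot 1 (BR): ISSUE — free A2,Mu2,Ld1,B0 rp1 wp2
slot 2 (ALU): stall RD_PORT — free A2,Mu2,Ld1,B0 rp1 wp2
slot 3 (BR): stall FU — free A2,Mu2,Ld1,B0 rp1 wp2
slot 4 (ALU): stall RD_PORT — free A2,Mu2,Ld1,B0 rp1 wp2
slot 5 (ALU): stall RD_PORT — free A2,Mu2,Ld1,B0 rp1 wp2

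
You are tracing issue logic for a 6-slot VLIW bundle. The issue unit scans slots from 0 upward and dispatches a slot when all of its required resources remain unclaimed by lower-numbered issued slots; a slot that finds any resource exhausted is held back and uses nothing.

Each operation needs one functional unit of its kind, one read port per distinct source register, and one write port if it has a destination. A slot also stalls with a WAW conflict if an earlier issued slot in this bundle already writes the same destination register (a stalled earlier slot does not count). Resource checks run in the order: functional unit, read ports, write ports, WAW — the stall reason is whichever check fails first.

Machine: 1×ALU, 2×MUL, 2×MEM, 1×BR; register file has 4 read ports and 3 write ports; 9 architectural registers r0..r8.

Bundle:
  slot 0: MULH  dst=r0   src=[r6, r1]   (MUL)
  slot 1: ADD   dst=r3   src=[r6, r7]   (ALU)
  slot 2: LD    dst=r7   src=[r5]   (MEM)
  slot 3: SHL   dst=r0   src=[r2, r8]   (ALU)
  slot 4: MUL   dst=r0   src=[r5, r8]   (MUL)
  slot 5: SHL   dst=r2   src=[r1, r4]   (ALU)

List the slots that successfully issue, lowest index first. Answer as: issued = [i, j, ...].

[0] MUL needs rd=2 wr=1: ok; after: ALU=1 MUL=1 MEM=2 BR=1, R=2, W=2
[1] ALU needs rd=2 wr=1: ok; after: ALU=0 MUL=1 MEM=2 BR=1, R=0, W=1
[2] MEM needs rd=1 wr=1: RD_PORT; after: ALU=0 MUL=1 MEM=2 BR=1, R=0, W=1
[3] ALU needs rd=2 wr=1: FU; after: ALU=0 MUL=1 MEM=2 BR=1, R=0, W=1
[4] MUL needs rd=2 wr=1: RD_PORT; after: ALU=0 MUL=1 MEM=2 BR=1, R=0, W=1
[5] ALU needs rd=2 wr=1: FU; after: ALU=0 MUL=1 MEM=2 BR=1, R=0, W=1

issued = [0, 1]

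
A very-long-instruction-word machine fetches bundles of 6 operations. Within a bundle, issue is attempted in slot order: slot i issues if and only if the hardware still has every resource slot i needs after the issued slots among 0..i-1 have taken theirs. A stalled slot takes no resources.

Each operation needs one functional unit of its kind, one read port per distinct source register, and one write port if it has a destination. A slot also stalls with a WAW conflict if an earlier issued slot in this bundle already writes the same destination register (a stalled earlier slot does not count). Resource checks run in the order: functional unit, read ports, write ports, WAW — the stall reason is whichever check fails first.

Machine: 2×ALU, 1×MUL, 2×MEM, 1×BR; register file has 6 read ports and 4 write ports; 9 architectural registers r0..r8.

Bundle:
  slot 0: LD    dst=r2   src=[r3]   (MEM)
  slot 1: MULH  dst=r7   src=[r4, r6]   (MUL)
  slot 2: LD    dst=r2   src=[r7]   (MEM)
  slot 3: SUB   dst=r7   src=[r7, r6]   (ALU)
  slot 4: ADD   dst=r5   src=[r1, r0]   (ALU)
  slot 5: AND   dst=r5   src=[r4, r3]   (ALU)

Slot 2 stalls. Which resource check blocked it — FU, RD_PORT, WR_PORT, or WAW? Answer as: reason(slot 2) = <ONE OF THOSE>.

  0. MEM→r2 ⇒ go  {2A/1Mu/1Ld/1B | 5r 3w}
  1. MUL→r7 ⇒ go  {2A/0Mu/1Ld/1B | 3r 2w}
  2. MEM→r2 ⇒ no(WAW)  {2A/0Mu/1Ld/1B | 3r 2w}
  3. ALU→r7 ⇒ no(WAW)  {2A/0Mu/1Ld/1B | 3r 2w}
  4. ALU→r5 ⇒ go  {1A/0Mu/1Ld/1B | 1r 1w}
  5. ALU→r5 ⇒ no(RD_PORT)  {1A/0Mu/1Ld/1B | 1r 1w}

reason(slot 2) = WAW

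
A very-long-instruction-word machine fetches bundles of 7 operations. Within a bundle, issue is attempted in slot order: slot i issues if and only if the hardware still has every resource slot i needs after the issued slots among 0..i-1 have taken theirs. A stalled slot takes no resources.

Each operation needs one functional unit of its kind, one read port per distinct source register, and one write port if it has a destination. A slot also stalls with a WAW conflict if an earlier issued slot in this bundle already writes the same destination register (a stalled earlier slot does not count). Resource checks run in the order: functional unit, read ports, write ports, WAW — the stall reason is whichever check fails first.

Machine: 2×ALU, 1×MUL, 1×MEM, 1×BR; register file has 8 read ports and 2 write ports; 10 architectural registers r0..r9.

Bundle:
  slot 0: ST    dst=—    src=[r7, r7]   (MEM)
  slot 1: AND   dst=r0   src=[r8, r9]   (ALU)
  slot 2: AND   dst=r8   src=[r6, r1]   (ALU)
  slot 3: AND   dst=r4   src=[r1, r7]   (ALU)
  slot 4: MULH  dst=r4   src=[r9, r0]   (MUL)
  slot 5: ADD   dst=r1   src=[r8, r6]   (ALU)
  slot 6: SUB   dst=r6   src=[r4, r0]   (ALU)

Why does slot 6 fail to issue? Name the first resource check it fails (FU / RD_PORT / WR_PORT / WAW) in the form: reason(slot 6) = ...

reason(slot 6) = FU

  0. MEM ⇒ go  {2A/1Mu/0Ld/1B | 7r 2w}
  1. ALU→r0 ⇒ go  {1A/1Mu/0Ld/1B | 5r 1w}
  2. ALU→r8 ⇒ go  {0A/1Mu/0Ld/1B | 3r 0w}
  3. ALU→r4 ⇒ no(FU)  {0A/1Mu/0Ld/1B | 3r 0w}
  4. MUL→r4 ⇒ no(WR_PORT)  {0A/1Mu/0Ld/1B | 3r 0w}
  5. ALU→r1 ⇒ no(FU)  {0A/1Mu/0Ld/1B | 3r 0w}
  6. ALU→r6 ⇒ no(FU)  {0A/1Mu/0Ld/1B | 3r 0w}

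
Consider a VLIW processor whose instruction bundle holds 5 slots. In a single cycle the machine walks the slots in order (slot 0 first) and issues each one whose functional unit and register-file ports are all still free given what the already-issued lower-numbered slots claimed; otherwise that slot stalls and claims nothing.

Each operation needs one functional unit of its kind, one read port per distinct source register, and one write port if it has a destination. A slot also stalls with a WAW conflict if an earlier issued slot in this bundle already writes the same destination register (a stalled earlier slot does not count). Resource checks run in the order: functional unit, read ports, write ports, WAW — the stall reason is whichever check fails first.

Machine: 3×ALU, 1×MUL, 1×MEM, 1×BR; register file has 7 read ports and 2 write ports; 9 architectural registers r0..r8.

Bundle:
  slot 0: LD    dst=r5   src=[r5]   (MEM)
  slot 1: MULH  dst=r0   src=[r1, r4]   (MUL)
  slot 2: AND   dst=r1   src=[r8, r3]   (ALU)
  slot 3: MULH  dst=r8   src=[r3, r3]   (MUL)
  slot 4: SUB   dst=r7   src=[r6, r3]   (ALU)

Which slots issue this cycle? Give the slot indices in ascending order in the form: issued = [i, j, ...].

[0] MEM needs rd=1 wr=1: ok; after: ALU=3 MUL=1 MEM=0 BR=1, R=6, W=1
[1] MUL needs rd=2 wr=1: ok; after: ALU=3 MUL=0 MEM=0 BR=1, R=4, W=0
[2] ALU needs rd=2 wr=1: WR_PORT; after: ALU=3 MUL=0 MEM=0 BR=1, R=4, W=0
[3] MUL needs rd=1 wr=1: FU; after: ALU=3 MUL=0 MEM=0 BR=1, R=4, W=0
[4] ALU needs rd=2 wr=1: WR_PORT; after: ALU=3 MUL=0 MEM=0 BR=1, R=4, W=0

issued = [0, 1]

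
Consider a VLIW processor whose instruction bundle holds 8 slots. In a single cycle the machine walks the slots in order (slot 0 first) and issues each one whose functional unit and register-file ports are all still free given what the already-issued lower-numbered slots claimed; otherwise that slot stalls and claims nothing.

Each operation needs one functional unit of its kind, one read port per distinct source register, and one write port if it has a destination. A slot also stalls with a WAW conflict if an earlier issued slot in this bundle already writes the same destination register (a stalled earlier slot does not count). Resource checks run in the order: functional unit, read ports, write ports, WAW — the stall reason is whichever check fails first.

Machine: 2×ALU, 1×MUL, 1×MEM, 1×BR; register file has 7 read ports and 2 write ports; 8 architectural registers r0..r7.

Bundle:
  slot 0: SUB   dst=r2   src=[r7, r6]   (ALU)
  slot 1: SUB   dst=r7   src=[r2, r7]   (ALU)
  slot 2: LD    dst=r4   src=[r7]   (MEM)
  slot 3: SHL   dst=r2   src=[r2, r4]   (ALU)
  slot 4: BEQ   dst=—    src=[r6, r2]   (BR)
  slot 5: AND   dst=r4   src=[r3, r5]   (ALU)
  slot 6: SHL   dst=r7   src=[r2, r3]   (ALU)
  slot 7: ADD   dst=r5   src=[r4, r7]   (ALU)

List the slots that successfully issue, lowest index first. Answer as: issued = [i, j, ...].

(0) want 1×ALU +2rd +1wr — yes → AL1|MU1|ME1|BR1|rd5|wr1
(1) want 1×ALU +2rd +1wr — yes → AL0|MU1|ME1|BR1|rd3|wr0
(2) want 1×MEM +1rd +1wr — WR_PORT → AL0|MU1|ME1|BR1|rd3|wr0
(3) want 1×ALU +2rd +1wr — FU → AL0|MU1|ME1|BR1|rd3|wr0
(4) want 1×BR +2rd +0wr — yes → AL0|MU1|ME1|BR0|rd1|wr0
(5) want 1×ALU +2rd +1wr — FU → AL0|MU1|ME1|BR0|rd1|wr0
(6) want 1×ALU +2rd +1wr — FU → AL0|MU1|ME1|BR0|rd1|wr0
(7) want 1×ALU +2rd +1wr — FU → AL0|MU1|ME1|BR0|rd1|wr0

issued = [0, 1, 4]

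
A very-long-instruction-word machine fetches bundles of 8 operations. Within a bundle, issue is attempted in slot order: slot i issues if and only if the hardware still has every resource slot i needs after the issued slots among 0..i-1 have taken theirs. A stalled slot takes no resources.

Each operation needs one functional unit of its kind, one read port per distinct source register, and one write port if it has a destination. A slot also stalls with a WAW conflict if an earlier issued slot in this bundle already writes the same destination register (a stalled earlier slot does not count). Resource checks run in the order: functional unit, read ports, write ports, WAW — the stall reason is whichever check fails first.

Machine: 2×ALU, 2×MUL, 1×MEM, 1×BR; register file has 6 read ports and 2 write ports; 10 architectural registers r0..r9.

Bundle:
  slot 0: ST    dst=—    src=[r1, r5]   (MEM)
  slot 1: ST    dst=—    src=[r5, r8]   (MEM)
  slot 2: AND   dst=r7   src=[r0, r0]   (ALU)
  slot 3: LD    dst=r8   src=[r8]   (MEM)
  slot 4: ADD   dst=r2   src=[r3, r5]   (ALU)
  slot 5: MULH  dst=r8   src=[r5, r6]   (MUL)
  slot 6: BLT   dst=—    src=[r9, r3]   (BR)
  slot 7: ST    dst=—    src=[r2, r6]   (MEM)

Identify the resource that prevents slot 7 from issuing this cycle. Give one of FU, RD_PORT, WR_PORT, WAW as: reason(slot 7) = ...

reason(slot 7) = FU

(0) want 1×MEM +2rd +0wr — yes → AL2|MU2|ME0|BR1|rd4|wr2
(1) want 1×MEM +2rd +0wr — FU → AL2|MU2|ME0|BR1|rd4|wr2
(2) want 1×ALU +1rd +1wr — yes → AL1|MU2|ME0|BR1|rd3|wr1
(3) want 1×MEM +1rd +1wr — FU → AL1|MU2|ME0|BR1|rd3|wr1
(4) want 1×ALU +2rd +1wr — yes → AL0|MU2|ME0|BR1|rd1|wr0
(5) want 1×MUL +2rd +1wr — RD_PORT → AL0|MU2|ME0|BR1|rd1|wr0
(6) want 1×BR +2rd +0wr — RD_PORT → AL0|MU2|ME0|BR1|rd1|wr0
(7) want 1×MEM +2rd +0wr — FU → AL0|MU2|ME0|BR1|rd1|wr0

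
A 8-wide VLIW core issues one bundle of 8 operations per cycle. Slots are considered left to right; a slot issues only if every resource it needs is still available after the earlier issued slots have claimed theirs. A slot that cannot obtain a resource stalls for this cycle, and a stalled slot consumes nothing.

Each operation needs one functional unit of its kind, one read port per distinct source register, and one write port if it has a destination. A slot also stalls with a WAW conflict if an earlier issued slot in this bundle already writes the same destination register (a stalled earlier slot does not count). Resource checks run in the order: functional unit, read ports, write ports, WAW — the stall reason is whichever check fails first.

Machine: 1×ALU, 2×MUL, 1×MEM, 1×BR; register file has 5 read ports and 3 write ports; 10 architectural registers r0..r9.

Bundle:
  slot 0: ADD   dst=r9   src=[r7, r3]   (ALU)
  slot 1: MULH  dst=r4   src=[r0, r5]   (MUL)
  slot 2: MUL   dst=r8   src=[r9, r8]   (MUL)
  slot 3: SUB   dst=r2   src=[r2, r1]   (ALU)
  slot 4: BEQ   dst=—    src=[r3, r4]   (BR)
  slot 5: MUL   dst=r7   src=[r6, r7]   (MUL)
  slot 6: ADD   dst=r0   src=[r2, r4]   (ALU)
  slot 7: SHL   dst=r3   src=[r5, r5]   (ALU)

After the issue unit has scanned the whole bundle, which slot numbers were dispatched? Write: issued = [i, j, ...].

issued = [0, 1]

slot 0 (ALU): ISSUE — free A0,Mu2,Ld1,B1 rp3 wp2
slot 1 (MUL): ISSUE — free A0,Mu1,Ld1,B1 rp1 wp1
slot 2 (MUL): stall RD_PORT — free A0,Mu1,Ld1,B1 rp1 wp1
slot 3 (ALU): stall FU — free A0,Mu1,Ld1,B1 rp1 wp1
slot 4 (BR): stall RD_PORT — free A0,Mu1,Ld1,B1 rp1 wp1
slot 5 (MUL): stall RD_PORT — free A0,Mu1,Ld1,B1 rp1 wp1
slot 6 (ALU): stall FU — free A0,Mu1,Ld1,B1 rp1 wp1
slot 7 (ALU): stall FU — free A0,Mu1,Ld1,B1 rp1 wp1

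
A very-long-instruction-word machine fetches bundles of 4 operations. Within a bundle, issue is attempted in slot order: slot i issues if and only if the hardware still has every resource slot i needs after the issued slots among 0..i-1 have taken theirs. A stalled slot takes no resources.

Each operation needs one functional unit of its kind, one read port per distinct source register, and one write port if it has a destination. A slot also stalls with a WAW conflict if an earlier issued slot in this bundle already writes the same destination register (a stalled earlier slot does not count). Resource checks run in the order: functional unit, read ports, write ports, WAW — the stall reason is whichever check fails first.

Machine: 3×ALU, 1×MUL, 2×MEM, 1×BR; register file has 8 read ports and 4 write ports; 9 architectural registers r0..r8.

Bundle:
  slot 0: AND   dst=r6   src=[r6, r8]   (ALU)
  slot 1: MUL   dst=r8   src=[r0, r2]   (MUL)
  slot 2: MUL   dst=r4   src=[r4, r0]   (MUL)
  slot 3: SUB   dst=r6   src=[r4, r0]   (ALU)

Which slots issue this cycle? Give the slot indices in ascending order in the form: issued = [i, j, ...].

issued = [0, 1]

slot 0 (ALU): ISSUE — free A2,Mu1,Ld2,B1 rp6 wp3
slot 1 (MUL): ISSUE — free A2,Mu0,Ld2,B1 rp4 wp2
slot 2 (MUL): stall FU — free A2,Mu0,Ld2,B1 rp4 wp2
slot 3 (ALU): stall WAW — free A2,Mu0,Ld2,B1 rp4 wp2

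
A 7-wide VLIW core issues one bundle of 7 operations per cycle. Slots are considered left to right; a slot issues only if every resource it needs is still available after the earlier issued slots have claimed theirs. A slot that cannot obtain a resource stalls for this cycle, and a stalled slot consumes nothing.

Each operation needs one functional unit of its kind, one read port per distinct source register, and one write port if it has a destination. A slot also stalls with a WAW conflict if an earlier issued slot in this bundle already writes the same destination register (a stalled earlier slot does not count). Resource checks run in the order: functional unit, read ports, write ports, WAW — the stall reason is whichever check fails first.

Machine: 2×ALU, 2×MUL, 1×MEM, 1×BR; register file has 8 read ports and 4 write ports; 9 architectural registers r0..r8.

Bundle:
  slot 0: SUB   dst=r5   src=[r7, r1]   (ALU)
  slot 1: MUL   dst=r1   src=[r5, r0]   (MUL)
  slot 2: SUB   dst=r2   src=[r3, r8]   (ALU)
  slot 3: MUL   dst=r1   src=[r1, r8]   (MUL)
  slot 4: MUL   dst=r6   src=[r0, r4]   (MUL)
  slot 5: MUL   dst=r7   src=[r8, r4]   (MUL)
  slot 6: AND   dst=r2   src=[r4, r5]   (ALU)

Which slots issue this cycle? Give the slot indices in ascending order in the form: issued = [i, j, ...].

issued = [0, 1, 2, 4]

slot 0 (ALU): ISSUE — free A1,Mu2,Ld1,B1 rp6 wp3
slot 1 (MUL): ISSUE — free A1,Mu1,Ld1,B1 rp4 wp2
slot 2 (ALU): ISSUE — free A0,Mu1,Ld1,B1 rp2 wp1
slot 3 (MUL): stall WAW — free A0,Mu1,Ld1,B1 rp2 wp1
slot 4 (MUL): ISSUE — free A0,Mu0,Ld1,B1 rp0 wp0
slot 5 (MUL): stall FU — free A0,Mu0,Ld1,B1 rp0 wp0
slot 6 (ALU): stall FU — free A0,Mu0,Ld1,B1 rp0 wp0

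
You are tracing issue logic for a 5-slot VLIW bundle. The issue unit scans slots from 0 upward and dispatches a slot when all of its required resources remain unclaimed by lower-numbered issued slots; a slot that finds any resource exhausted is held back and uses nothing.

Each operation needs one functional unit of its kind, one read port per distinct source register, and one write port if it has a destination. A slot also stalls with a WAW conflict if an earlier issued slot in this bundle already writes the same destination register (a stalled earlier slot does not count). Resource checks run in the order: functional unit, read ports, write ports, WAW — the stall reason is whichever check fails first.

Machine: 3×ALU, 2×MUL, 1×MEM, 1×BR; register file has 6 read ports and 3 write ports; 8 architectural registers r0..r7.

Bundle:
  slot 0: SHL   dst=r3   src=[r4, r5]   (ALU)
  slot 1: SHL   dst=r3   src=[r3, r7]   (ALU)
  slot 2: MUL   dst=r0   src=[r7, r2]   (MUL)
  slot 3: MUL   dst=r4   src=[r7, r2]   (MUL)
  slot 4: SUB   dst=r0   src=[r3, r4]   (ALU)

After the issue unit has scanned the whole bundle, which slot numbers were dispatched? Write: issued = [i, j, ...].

#0 ALU src=r4,r5 dispatched  <A:2 Mu:2 Ld:1 B:1 rd:4 wr:2>
#1 ALU src=r3,r7 held:WAW  <A:2 Mu:2 Ld:1 B:1 rd:4 wr:2>
#2 MUL src=r7,r2 dispatched  <A:2 Mu:1 Ld:1 B:1 rd:2 wr:1>
#3 MUL src=r7,r2 dispatched  <A:2 Mu:0 Ld:1 B:1 rd:0 wr:0>
#4 ALU src=r3,r4 held:RD_PORT  <A:2 Mu:0 Ld:1 B:1 rd:0 wr:0>

issued = [0, 2, 3]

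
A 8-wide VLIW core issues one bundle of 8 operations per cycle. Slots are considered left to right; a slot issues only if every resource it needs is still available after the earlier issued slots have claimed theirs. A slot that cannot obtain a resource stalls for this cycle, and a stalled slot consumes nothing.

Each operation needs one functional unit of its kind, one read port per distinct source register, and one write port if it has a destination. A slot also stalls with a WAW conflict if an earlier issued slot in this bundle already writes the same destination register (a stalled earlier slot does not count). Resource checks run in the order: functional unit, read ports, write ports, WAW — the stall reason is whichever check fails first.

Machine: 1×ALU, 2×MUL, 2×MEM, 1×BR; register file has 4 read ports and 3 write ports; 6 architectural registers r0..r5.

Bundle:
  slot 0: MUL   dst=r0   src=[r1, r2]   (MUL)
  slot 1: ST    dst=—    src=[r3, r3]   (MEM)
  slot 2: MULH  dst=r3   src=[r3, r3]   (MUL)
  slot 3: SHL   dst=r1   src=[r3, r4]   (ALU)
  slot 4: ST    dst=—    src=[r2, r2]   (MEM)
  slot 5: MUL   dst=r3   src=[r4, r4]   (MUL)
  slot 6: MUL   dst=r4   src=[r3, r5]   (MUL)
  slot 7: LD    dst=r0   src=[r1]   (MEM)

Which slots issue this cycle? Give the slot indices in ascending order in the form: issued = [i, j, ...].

issued = [0, 1, 2]

  0. MUL→r0 ⇒ go  {1A/1Mu/2Ld/1B | 2r 2w}
  1. MEM ⇒ go  {1A/1Mu/1Ld/1B | 1r 2w}
  2. MUL→r3 ⇒ go  {1A/0Mu/1Ld/1B | 0r 1w}
  3. ALU→r1 ⇒ no(RD_PORT)  {1A/0Mu/1Ld/1B | 0r 1w}
  4. MEM ⇒ no(RD_PORT)  {1A/0Mu/1Ld/1B | 0r 1w}
  5. MUL→r3 ⇒ no(FU)  {1A/0Mu/1Ld/1B | 0r 1w}
  6. MUL→r4 ⇒ no(FU)  {1A/0Mu/1Ld/1B | 0r 1w}
  7. MEM→r0 ⇒ no(RD_PORT)  {1A/0Mu/1Ld/1B | 0r 1w}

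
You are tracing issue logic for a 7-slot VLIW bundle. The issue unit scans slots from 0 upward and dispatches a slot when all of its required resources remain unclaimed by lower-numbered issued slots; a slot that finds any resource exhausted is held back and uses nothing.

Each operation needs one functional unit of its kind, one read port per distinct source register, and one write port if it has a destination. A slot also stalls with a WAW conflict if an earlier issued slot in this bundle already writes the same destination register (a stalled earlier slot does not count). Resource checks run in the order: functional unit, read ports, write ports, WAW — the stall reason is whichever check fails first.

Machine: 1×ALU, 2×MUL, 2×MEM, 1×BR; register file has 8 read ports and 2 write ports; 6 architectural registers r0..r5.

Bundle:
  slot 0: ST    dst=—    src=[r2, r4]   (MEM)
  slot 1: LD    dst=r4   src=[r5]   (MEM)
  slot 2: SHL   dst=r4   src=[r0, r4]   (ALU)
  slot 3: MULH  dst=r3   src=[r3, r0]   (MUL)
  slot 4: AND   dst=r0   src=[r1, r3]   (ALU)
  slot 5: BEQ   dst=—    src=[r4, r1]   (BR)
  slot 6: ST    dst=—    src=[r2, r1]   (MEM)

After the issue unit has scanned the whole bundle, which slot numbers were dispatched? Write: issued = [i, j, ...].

slot 0 (MEM): ISSUE — free A1,Mu2,Ld1,B1 rp6 wp2
slot 1 (MEM): ISSUE — free A1,Mu2,Ld0,B1 rp5 wp1
slot 2 (ALU): stall WAW — free A1,Mu2,Ld0,B1 rp5 wp1
slot 3 (MUL): ISSUE — free A1,Mu1,Ld0,B1 rp3 wp0
slot 4 (ALU): stall WR_PORT — free A1,Mu1,Ld0,B1 rp3 wp0
slot 5 (BR): ISSUE — free A1,Mu1,Ld0,B0 rp1 wp0
slot 6 (MEM): stall FU — free A1,Mu1,Ld0,B0 rp1 wp0

issued = [0, 1, 3, 5]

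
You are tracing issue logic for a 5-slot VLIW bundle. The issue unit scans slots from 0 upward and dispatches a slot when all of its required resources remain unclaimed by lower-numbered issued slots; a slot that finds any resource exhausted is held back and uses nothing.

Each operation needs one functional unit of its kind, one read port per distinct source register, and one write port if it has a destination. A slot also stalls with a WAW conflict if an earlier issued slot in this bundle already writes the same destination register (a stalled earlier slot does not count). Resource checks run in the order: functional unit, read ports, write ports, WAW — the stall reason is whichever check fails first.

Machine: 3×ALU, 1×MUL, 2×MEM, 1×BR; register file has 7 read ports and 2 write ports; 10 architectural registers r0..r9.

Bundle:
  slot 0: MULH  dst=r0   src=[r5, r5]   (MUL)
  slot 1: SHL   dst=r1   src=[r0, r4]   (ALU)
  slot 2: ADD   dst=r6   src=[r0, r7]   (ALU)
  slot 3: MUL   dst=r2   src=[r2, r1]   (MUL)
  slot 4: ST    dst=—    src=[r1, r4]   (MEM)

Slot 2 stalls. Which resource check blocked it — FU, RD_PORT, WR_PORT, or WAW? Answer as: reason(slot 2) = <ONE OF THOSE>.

reason(slot 2) = WR_PORT

[0] MUL needs rd=1 wr=1: ok; after: ALU=3 MUL=0 MEM=2 BR=1, R=6, W=1
[1] ALU needs rd=2 wr=1: ok; after: ALU=2 MUL=0 MEM=2 BR=1, R=4, W=0
[2] ALU needs rd=2 wr=1: WR_PORT; after: ALU=2 MUL=0 MEM=2 BR=1, R=4, W=0
[3] MUL needs rd=2 wr=1: FU; after: ALU=2 MUL=0 MEM=2 BR=1, R=4, W=0
[4] MEM needs rd=2 wr=0: ok; after: ALU=2 MUL=0 MEM=1 BR=1, R=2, W=0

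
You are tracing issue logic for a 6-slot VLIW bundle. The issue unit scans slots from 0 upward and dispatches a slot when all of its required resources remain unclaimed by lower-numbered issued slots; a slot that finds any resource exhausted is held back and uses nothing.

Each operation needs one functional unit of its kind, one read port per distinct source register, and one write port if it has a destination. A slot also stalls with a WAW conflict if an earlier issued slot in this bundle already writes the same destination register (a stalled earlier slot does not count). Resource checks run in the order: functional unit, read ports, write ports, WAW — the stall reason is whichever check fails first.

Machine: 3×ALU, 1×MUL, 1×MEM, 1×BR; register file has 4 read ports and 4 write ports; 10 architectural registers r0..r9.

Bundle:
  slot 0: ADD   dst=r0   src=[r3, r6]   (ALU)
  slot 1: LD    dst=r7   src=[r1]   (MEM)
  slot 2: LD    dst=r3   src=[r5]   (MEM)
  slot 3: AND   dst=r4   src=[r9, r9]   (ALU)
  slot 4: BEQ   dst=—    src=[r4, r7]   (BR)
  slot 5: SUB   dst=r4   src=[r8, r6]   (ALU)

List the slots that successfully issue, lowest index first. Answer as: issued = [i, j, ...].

issued = [0, 1, 3]

  0. ALU→r0 ⇒ go  {2A/1Mu/1Ld/1B | 2r 3w}
  1. MEM→r7 ⇒ go  {2A/1Mu/0Ld/1B | 1r 2w}
  2. MEM→r3 ⇒ no(FU)  {2A/1Mu/0Ld/1B | 1r 2w}
  3. ALU→r4 ⇒ go  {1A/1Mu/0Ld/1B | 0r 1w}
  4. BR ⇒ no(RD_PORT)  {1A/1Mu/0Ld/1B | 0r 1w}
  5. ALU→r4 ⇒ no(RD_PORT)  {1A/1Mu/0Ld/1B | 0r 1w}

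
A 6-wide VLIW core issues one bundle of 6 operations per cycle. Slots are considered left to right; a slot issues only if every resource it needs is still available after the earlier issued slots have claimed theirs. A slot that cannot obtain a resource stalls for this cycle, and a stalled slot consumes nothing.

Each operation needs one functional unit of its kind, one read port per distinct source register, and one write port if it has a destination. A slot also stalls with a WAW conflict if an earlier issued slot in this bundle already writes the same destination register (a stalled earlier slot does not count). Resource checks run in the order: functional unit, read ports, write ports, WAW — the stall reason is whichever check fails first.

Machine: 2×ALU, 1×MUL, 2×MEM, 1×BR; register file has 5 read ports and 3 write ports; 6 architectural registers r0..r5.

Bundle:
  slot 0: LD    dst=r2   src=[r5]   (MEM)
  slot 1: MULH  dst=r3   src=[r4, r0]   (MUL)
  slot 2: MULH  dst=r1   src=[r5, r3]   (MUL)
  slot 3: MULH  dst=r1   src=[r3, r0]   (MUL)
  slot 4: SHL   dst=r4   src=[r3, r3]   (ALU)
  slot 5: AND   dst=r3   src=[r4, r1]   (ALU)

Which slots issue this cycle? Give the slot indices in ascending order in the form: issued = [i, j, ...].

  0. MEM→r2 ⇒ go  {2A/1Mu/1Ld/1B | 4r 2w}
  1. MUL→r3 ⇒ go  {2A/0Mu/1Ld/1B | 2r 1w}
  2. MUL→r1 ⇒ no(FU)  {2A/0Mu/1Ld/1B | 2r 1w}
  3. MUL→r1 ⇒ no(FU)  {2A/0Mu/1Ld/1B | 2r 1w}
  4. ALU→r4 ⇒ go  {1A/0Mu/1Ld/1B | 1r 0w}
  5. ALU→r3 ⇒ no(RD_PORT)  {1A/0Mu/1Ld/1B | 1r 0w}

issued = [0, 1, 4]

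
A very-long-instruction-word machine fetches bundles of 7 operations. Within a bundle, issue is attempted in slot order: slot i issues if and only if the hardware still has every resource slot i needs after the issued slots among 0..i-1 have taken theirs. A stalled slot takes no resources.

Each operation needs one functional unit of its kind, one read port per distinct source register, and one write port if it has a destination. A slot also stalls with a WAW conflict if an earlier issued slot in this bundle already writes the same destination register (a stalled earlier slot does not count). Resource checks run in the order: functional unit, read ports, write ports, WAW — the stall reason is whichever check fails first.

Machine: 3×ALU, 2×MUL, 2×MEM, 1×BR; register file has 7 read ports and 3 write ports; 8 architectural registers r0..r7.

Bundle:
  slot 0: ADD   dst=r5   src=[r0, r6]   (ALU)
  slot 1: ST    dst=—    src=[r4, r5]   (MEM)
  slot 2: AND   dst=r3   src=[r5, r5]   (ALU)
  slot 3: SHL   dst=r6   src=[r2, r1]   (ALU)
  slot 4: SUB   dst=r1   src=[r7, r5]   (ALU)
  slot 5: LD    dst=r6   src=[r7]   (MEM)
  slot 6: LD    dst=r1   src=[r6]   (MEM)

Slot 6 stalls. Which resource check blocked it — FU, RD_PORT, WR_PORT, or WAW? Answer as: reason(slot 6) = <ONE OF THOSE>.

[0] ALU needs rd=2 wr=1: ok; after: ALU=2 MUL=2 MEM=2 BR=1, R=5, W=2
[1] MEM needs rd=2 wr=0: ok; after: ALU=2 MUL=2 MEM=1 BR=1, R=3, W=2
[2] ALU needs rd=1 wr=1: ok; after: ALU=1 MUL=2 MEM=1 BR=1, R=2, W=1
[3] ALU needs rd=2 wr=1: ok; after: ALU=0 MUL=2 MEM=1 BR=1, R=0, W=0
[4] ALU needs rd=2 wr=1: FU; after: ALU=0 MUL=2 MEM=1 BR=1, R=0, W=0
[5] MEM needs rd=1 wr=1: RD_PORT; after: ALU=0 MUL=2 MEM=1 BR=1, R=0, W=0
[6] MEM needs rd=1 wr=1: RD_PORT; after: ALU=0 MUL=2 MEM=1 BR=1, R=0, W=0

reason(slot 6) = RD_PORT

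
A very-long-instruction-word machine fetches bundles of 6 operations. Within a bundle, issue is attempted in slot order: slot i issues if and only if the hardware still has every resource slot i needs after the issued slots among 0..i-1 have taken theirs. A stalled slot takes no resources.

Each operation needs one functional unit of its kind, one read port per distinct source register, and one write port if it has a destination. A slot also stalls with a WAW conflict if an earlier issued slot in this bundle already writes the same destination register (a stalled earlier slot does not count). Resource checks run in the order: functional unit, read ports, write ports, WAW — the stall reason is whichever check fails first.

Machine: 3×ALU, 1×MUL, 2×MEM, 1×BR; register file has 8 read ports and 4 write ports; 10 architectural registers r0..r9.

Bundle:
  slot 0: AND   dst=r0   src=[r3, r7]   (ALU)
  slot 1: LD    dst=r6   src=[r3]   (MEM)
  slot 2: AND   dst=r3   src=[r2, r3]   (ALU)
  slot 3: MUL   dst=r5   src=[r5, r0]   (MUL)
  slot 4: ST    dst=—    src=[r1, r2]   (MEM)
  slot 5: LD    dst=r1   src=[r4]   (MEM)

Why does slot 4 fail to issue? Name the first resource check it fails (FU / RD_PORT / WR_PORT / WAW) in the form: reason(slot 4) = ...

reason(slot 4) = RD_PORT

slot 0 (ALU): ISSUE — free A2,Mu1,Ld2,B1 rp6 wp3
slot 1 (MEM): ISSUE — free A2,Mu1,Ld1,B1 rp5 wp2
slot 2 (ALU): ISSUE — free A1,Mu1,Ld1,B1 rp3 wp1
slot 3 (MUL): ISSUE — free A1,Mu0,Ld1,B1 rp1 wp0
slot 4 (MEM): stall RD_PORT — free A1,Mu0,Ld1,B1 rp1 wp0
slot 5 (MEM): stall WR_PORT — free A1,Mu0,Ld1,B1 rp1 wp0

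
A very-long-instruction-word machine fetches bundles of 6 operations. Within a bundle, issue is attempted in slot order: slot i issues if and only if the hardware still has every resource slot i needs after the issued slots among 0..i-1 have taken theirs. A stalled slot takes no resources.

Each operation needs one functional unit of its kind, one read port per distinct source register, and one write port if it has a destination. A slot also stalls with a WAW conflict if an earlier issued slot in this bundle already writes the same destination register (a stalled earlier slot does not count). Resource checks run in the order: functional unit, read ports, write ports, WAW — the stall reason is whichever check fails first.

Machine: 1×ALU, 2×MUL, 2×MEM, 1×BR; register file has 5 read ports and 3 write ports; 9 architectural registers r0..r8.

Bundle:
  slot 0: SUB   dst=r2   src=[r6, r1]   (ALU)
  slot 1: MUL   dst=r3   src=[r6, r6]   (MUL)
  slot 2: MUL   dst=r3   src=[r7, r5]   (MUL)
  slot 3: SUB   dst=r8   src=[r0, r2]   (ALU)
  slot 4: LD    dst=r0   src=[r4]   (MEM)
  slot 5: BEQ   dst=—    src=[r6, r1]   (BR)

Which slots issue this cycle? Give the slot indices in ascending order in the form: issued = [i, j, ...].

issued = [0, 1, 4]

[0] ALU needs rd=2 wr=1: ok; after: ALU=0 MUL=2 MEM=2 BR=1, R=3, W=2
[1] MUL needs rd=1 wr=1: ok; after: ALU=0 MUL=1 MEM=2 BR=1, R=2, W=1
[2] MUL needs rd=2 wr=1: WAW; after: ALU=0 MUL=1 MEM=2 BR=1, R=2, W=1
[3] ALU needs rd=2 wr=1: FU; after: ALU=0 MUL=1 MEM=2 BR=1, R=2, W=1
[4] MEM needs rd=1 wr=1: ok; after: ALU=0 MUL=1 MEM=1 BR=1, R=1, W=0
[5] BR needs rd=2 wr=0: RD_PORT; after: ALU=0 MUL=1 MEM=1 BR=1, R=1, W=0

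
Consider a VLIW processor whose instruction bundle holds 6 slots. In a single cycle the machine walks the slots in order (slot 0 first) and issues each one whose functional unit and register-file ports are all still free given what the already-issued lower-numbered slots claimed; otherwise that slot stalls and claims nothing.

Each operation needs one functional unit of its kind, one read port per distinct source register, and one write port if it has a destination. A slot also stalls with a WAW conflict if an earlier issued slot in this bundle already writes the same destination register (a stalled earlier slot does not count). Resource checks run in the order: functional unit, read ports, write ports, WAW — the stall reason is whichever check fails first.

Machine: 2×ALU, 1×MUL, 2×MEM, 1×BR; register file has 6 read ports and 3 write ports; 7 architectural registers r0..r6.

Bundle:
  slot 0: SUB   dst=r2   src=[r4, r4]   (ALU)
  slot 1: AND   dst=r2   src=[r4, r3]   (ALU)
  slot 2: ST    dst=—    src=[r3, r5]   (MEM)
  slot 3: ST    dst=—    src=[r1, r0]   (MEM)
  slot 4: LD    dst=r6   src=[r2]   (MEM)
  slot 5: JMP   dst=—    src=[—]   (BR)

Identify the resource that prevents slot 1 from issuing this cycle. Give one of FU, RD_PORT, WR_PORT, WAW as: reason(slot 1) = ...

(0) want 1×ALU +1rd +1wr — yes → AL1|MU1|ME2|BR1|rd5|wr2
(1) want 1×ALU +2rd +1wr — WAW → AL1|MU1|ME2|BR1|rd5|wr2
(2) want 1×MEM +2rd +0wr — yes → AL1|MU1|ME1|BR1|rd3|wr2
(3) want 1×MEM +2rd +0wr — yes → AL1|MU1|ME0|BR1|rd1|wr2
(4) want 1×MEM +1rd +1wr — FU → AL1|MU1|ME0|BR1|rd1|wr2
(5) want 1×BR +0rd +0wr — yes → AL1|MU1|ME0|BR0|rd1|wr2

reason(slot 1) = WAW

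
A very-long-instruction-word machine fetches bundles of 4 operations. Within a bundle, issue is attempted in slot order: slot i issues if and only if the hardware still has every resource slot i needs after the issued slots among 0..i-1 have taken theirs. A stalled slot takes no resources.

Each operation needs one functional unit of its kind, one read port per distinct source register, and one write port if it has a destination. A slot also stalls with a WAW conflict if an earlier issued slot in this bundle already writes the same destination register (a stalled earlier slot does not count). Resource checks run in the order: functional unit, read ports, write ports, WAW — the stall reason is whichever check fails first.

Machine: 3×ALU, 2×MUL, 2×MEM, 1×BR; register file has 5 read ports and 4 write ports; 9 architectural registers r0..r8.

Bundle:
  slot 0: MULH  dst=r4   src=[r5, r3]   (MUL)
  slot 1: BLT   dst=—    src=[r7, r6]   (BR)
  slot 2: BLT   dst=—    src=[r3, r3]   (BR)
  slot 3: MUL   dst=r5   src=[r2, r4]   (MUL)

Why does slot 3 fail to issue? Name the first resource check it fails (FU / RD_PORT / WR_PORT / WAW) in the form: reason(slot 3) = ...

reason(slot 3) = RD_PORT

  0. MUL→r4 ⇒ go  {3A/1Mu/2Ld/1B | 3r 3w}
  1. BR ⇒ go  {3A/1Mu/2Ld/0B | 1r 3w}
  2. BR ⇒ no(FU)  {3A/1Mu/2Ld/0B | 1r 3w}
  3. MUL→r5 ⇒ no(RD_PORT)  {3A/1Mu/2Ld/0B | 1r 3w}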